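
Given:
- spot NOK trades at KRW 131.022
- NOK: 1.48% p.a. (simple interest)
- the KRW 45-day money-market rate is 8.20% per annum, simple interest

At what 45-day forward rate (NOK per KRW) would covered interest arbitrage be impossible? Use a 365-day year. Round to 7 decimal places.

0.0075697

T = 45/365 years.
Growth of 1 KRW over T: 1 + 0.0820×45/365 = 1.0101096.
NOK accumulates by 1 + 0.0148×45/365 = 1.0018247.
So F = 131.022 × 1.0101096 / 1.0018247 = 132.1055 (KRW/NOK).
Quoted the other way: 1/132.1055 = 0.0075697 NOK per KRW.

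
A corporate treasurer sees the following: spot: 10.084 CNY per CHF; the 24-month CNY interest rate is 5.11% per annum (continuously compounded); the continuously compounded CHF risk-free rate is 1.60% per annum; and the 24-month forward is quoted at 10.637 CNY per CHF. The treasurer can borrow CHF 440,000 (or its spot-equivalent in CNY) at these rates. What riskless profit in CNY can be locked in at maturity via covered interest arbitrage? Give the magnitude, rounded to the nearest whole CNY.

T = 2 years.
Route A — deposit CHF, sell forward: 440,000 × 1.032517505 × 10.637 = CNY 4,832,471.03.
Route B — convert at spot, deposit CNY: 440,000 × 10.084 × 1.107604971 = CNY 4,914,398.95.
The quoted forward undervalues CHF, so borrow CHF, convert to CNY at spot, deposit the CNY at 5.11%, and buy CHF forward at 10.637 to cover the loan.
The gap between the two covered legs is CNY 81,928.

CNY 81,928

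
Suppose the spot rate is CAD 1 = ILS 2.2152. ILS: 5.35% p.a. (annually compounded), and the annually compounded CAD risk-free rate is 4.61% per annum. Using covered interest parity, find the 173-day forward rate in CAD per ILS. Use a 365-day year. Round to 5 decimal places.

T = 173/365 years.
Growth of 1 ILS over T: (1 + 0.0535)^(173/365) = 1.0250101.
CAD growth factor: (1 + 0.0461)^(173/365) = 1.0215912.
CIP: F = S · (grow ILS)/(grow CAD) = 2.2152 × 1.0250101/1.0215912 = 2.222613 ILS per CAD.
Quoted the other way: 1/2.222613 = 0.44992 CAD per ILS.

0.44992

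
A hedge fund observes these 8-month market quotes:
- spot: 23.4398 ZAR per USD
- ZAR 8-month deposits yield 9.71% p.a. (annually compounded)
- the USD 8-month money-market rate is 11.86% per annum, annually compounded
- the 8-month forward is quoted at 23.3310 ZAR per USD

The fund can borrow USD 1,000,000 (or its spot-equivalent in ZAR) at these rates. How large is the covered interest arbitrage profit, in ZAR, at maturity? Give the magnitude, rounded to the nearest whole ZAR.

T = 8/12 years.
Route A — deposit USD, sell forward: 1,000,000 × 1.0775808794 × 23.3310 = ZAR 25,141,039.50.
Route B — convert at spot, deposit ZAR: 1,000,000 × 23.4398 × 1.0637285362 = ZAR 24,933,584.14.
The quoted forward overvalues USD, so borrow ZAR, buy USD at spot, deposit the USD at 11.86%, and sell the proceeds forward at 23.3310.
Arbitrage profit = |25,141,039.50 − 24,933,584.14| = ZAR 207,455.

ZAR 207,455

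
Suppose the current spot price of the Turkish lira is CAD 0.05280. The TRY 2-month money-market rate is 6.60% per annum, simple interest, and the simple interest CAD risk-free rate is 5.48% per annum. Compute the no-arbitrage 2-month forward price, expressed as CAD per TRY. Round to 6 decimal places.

T = 2/12 years.
Growth of 1 CAD over T: 1 + 0.0548×2/12 = 1.0091333.
TRY accumulates by 1 + 0.0660×2/12 = 1.011000.
So F = 0.0528 × 1.0091333 / 1.011000 = 0.05270251 (CAD/TRY).

0.052703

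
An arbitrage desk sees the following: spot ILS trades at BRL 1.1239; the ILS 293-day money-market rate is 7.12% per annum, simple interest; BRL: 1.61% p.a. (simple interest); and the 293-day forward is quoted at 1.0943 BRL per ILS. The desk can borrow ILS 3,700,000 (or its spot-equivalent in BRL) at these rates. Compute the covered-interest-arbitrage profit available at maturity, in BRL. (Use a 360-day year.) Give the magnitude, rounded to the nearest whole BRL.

BRL 70,619

T = 293/360 years.
Keep in ILS, deliver into the forward: 3,700,000·1.057948889·1.0943 = BRL 4,283,539.84.
Swap to BRL now, deposit: 3,700,000·1.1239·1.013103611 = BRL 4,212,920.45.
The quoted forward overvalues ILS, so borrow BRL, buy ILS at spot, deposit the ILS at 7.12%, and sell the proceeds forward at 1.0943.
Arbitrage profit = |4,283,539.84 − 4,212,920.45| = BRL 70,619.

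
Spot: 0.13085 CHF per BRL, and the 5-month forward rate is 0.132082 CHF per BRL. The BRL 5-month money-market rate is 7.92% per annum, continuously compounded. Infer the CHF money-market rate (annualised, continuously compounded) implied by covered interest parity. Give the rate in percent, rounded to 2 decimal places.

10.17%

T = 5/12 years.
By CIP, F/S equals the CHF-to-BRL growth ratio: 0.132082/0.13085 = 1.0094154.
The BRL side grows by e^(0.0792×5/12) = 1.0335505.
So the CHF growth factor = 1.0432818.
r = ln(1.0432818)/(5/12) = 0.101691 → 10.17%.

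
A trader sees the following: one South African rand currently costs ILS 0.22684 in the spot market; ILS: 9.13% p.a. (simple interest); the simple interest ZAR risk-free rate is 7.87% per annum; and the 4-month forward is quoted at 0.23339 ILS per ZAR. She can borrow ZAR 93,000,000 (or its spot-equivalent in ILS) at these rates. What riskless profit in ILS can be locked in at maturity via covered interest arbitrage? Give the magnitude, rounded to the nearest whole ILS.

ILS 536,526

T = 4/12 years.
Route A — deposit ZAR, sell forward: 93,000,000 × 1.0262333333 × 0.23339 = ILS 22,274,671.58.
Route B — convert at spot, deposit ILS: 93,000,000 × 0.22684 × 1.0304333333 = ILS 21,738,145.25.
The quoted forward overvalues ZAR, so borrow ILS, buy ZAR at spot, deposit the ZAR at 7.87%, and sell the proceeds forward at 0.23339.
Arbitrage profit = |22,274,671.58 − 21,738,145.25| = ILS 536,526.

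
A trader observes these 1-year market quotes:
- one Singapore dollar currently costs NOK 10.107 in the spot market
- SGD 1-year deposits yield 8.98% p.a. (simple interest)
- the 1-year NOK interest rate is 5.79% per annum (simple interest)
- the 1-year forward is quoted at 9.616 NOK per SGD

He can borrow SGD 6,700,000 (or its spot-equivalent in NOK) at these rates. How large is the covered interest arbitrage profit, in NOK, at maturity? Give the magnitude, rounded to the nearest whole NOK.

T = 1 year.
Keep in SGD, deliver into the forward: 6,700,000·1.089800·9.616 = NOK 70,212,762.56.
Swap to NOK now, deposit: 6,700,000·10.107·1.057900 = NOK 71,637,708.51.
The quoted forward undervalues SGD, so borrow SGD, convert to NOK at spot, deposit the NOK at 5.79%, and buy SGD forward at 9.616 to cover the loan.
Profit = 71,637,708.51 − 70,212,762.56 = NOK 1,424,946.

NOK 1,424,946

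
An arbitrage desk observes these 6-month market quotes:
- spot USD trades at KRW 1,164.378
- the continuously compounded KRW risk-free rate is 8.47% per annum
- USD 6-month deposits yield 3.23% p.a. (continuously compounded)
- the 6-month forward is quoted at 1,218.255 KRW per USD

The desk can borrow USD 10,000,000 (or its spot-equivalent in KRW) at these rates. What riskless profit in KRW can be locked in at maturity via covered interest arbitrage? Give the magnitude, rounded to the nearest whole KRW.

KRW 233,410,762

T = 6/12 years.
Keep in USD, deliver into the forward: 10,000,000·1.016281116141·1218.255 = KRW 12,380,895,511.44.
Swap to KRW now, deposit: 10,000,000·1164.378·1.043259555703 = KRW 12,147,484,749.50.
The quoted forward overvalues USD, so borrow KRW, buy USD at spot, deposit the USD at 3.23%, and sell the proceeds forward at 1,218.255.
The gap between the two covered legs is KRW 233,410,762.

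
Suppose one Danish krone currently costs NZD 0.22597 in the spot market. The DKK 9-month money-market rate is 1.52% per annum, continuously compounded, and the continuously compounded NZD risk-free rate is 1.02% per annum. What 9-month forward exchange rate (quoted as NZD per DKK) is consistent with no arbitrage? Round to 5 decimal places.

0.22512

T = 9/12 years.
Growth of 1 NZD over T: e^(0.0102×9/12) = 1.0076793.
DKK accumulates by e^(0.0152×9/12) = 1.0114652.
Forward (NZD per DKK) = 0.22597 × 1.0076793 / 1.0114652 = 0.2251242.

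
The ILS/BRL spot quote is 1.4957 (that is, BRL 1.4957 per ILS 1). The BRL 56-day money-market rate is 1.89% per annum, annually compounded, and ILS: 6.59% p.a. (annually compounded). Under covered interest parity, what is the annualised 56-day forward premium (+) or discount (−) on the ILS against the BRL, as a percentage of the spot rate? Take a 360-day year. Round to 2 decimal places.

T = 56/360 years.
No-arbitrage forward: 1.4957 × 1.0029168 / 1.0099769 = 1.4852445 BRL/ILS.
Annualised premium = (F − S)/S × (1/T) = (1.4852445 − 1.4957)/1.4957 ÷ (56/360) = -4.49%.

-4.49%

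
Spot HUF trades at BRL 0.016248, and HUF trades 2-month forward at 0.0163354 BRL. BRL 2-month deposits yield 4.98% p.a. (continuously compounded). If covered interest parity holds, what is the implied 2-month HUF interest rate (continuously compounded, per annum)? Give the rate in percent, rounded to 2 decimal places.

T = 2/12 years.
CIP gives F = S · g_BRL/g_HUF, so g_BRL/g_HUF = 0.0163354/0.016248 = 1.0053791.
The BRL side grows by e^(0.0498×2/12) = 1.0083345.
That pins the HUF growth at 1.0029396.
Take logs: ln 1.0029396 / (2/12) = 0.017612, so 1.76%.

1.76%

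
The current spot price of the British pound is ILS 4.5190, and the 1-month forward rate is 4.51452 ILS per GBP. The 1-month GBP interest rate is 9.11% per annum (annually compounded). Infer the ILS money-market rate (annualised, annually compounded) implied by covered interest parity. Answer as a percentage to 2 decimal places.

T = 1/12 years.
F/S = 4.51452/4.519 = 0.9990086 = (growth of ILS) / (growth of GBP).
GBP growth factor: (1 + 0.0911)^(1/12) = 1.007292.
Hence g_ILS = 1.0062934.
r = 1.0062934^(12/1) − 1 = 0.078190 → 7.82%.

7.82%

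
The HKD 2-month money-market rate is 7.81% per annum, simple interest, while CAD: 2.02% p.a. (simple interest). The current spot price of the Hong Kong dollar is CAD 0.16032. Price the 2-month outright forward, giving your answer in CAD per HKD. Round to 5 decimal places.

T = 2/12 years.
Growth of 1 CAD over T: 1 + 0.0202×2/12 = 1.0033667.
HKD accumulates by 1 + 0.0781×2/12 = 1.0130167.
Forward (CAD per HKD) = 0.16032 × 1.0033667 / 1.0130167 = 0.1587928.

0.15879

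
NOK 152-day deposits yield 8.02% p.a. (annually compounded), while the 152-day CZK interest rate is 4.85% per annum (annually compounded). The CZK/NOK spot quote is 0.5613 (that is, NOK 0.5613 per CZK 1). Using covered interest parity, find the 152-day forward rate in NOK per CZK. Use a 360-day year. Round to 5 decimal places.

T = 152/360 years.
Growth of 1 NOK over T: (1 + 0.0802)^(152/360) = 1.0331091.
CZK growth factor: (1 + 0.0485)^(152/360) = 1.020198.
So F = 0.5613 × 1.0331091 / 1.020198 = 0.5684035 (NOK/CZK).

0.56840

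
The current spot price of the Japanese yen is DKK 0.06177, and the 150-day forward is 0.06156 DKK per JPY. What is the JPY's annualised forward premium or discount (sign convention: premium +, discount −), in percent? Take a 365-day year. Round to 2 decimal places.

-0.83%

T = 150/365 years.
JPY trades forward at -0.33997% vs spot over the period.
×(1/T) gives -0.83% p.a.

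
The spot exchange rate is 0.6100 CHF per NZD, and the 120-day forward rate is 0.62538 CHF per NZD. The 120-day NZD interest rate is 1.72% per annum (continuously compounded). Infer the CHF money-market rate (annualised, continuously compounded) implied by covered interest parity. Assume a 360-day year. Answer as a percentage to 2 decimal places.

T = 120/360 years.
CIP gives F = S · g_CHF/g_NZD, so g_CHF/g_NZD = 0.62538/0.61 = 1.0252131.
NZD growth factor: e^(0.0172×120/360) = 1.0057498.
Hence g_CHF = 1.0311079.
Take logs: ln 1.0311079 / (120/360) = 0.091902, so 9.19%.

9.19%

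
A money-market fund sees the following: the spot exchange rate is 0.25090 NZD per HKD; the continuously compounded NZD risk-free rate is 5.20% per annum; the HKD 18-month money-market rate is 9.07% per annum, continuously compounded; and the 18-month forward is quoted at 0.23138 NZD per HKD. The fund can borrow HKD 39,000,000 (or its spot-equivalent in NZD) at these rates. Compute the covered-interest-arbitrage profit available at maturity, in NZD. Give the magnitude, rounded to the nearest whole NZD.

T = 18/12 years.
Route A — deposit HKD, sell forward: 39,000,000 × 1.145739179 × 0.23138 = NZD 10,338,944.12.
Route B — convert at spot, deposit NZD: 39,000,000 × 0.25090 × 1.081122659 = NZD 10,578,893.33.
The quoted forward undervalues HKD, so borrow HKD, convert to NZD at spot, deposit the NZD at 5.20%, and buy HKD forward at 0.23138 to cover the loan.
Profit = 10,578,893.33 − 10,338,944.12 = NZD 239,949.

NZD 239,949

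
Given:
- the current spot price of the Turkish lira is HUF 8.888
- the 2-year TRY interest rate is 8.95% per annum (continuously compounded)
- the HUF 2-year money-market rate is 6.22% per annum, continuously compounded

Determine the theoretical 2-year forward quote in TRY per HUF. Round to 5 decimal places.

0.11883

T = 2 years.
Growth of 1 HUF over T: e^(0.0622×2) = 1.1324688.
TRY accumulates by e^(0.0895×2) = 1.1960207.
CIP: F = S · (grow HUF)/(grow TRY) = 8.888 × 1.1324688/1.1960207 = 8.415726 HUF per TRY.
Quoted the other way: 1/8.415726 = 0.11883 TRY per HUF.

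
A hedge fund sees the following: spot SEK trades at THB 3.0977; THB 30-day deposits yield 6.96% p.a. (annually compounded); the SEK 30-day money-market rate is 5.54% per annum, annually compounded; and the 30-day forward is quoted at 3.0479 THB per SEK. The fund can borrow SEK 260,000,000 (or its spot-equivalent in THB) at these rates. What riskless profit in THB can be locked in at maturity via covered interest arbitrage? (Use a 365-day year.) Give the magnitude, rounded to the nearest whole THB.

T = 30/365 years.
Invest the SEK and cover forward: 260,000,000 × 1.00444160264 × 3.0479 = THB 795,973,765.78.
Convert at spot and invest in THB: 260,000,000 × 3.0977 × 1.00554557324 = THB 809,868,415.78.
The quoted forward undervalues SEK, so borrow SEK, convert to THB at spot, deposit the THB at 6.96%, and buy SEK forward at 3.0479 to cover the loan.
Profit = 809,868,415.78 − 795,973,765.78 = THB 13,894,650.

THB 13,894,650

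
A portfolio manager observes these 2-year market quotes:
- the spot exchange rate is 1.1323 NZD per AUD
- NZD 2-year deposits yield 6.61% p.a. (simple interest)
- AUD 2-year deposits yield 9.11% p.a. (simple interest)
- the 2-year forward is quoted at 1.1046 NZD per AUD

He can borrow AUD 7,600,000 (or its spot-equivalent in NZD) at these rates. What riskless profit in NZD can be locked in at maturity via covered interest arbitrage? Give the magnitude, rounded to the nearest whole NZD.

NZD 181,397

T = 2 years.
Invest the AUD and cover forward: 7,600,000 × 1.182200 × 1.1046 = NZD 9,924,521.71.
Convert at spot and invest in NZD: 7,600,000 × 1.1323 × 1.132200 = NZD 9,743,124.46.
The quoted forward overvalues AUD, so borrow NZD, buy AUD at spot, deposit the AUD at 9.11%, and sell the proceeds forward at 1.1046.
Profit = 9,924,521.71 − 9,743,124.46 = NZD 181,397.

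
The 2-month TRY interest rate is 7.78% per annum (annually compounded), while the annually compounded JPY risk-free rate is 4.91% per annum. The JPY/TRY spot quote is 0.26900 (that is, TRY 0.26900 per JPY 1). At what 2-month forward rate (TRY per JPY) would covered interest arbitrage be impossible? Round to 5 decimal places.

0.27021

T = 2/12 years.
TRY growth factor: (1 + 0.0778)^(2/12) = 1.0125653.
JPY growth factor: (1 + 0.0491)^(2/12) = 1.0080208.
Forward (TRY per JPY) = 0.269 × 1.0125653 / 1.0080208 = 0.2702127.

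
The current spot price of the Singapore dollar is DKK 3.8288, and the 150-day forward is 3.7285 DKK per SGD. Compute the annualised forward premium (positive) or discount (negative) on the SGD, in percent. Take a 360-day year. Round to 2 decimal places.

T = 150/360 years.
(F − S)/S = (3.7285 − 3.8288)/3.8288 = -0.0261962.
×(1/T) gives -6.29% p.a.

-6.29%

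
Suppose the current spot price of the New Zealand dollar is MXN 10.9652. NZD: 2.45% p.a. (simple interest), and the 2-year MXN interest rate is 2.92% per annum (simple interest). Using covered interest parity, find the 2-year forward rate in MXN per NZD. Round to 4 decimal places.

11.0635

T = 2 years.
MXN accumulates by 1 + 0.0292×2 = 1.058400.
Growth of 1 NZD over T: 1 + 0.0245×2 = 1.049000.
Forward (MXN per NZD) = 10.9652 × 1.058400 / 1.049000 = 11.063458.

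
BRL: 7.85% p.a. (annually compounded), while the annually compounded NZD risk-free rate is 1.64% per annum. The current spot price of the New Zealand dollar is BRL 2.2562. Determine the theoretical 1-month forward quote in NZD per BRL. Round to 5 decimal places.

0.44104

T = 1/12 years.
BRL accumulates by (1 + 0.0785)^(1/12) = 1.0063175.
Growth of 1 NZD over T: (1 + 0.0164)^(1/12) = 1.0013565.
So F = 2.2562 × 1.0063175 / 1.0013565 = 2.267378 (BRL/NZD).
Quoted the other way: 1/2.267378 = 0.44104 NZD per BRL.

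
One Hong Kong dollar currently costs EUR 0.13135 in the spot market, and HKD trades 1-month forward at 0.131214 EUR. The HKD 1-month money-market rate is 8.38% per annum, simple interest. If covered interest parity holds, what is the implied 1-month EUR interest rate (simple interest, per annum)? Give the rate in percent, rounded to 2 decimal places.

T = 1/12 years.
CIP gives F = S · g_EUR/g_HKD, so g_EUR/g_HKD = 0.131214/0.13135 = 0.9989646.
HKD growth factor: 1 + 0.0838×1/12 = 1.0069833.
That pins the EUR growth at 1.0059407.
(1.0059407 − 1)/T = 0.071288, i.e. 7.13%.

7.13%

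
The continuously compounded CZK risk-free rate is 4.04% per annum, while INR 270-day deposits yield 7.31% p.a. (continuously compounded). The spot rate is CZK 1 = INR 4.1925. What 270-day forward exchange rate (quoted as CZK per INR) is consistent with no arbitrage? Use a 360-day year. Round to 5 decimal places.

0.23274

T = 270/360 years.
INR growth factor: e^(0.0731×270/360) = 1.0563557.
CZK growth factor: e^(0.0404×270/360) = 1.0307637.
So F = 4.1925 × 1.0563557 / 1.0307637 = 4.296592 (INR/CZK).
Invert for CZK per INR: 1 / 4.296592 = 0.23274.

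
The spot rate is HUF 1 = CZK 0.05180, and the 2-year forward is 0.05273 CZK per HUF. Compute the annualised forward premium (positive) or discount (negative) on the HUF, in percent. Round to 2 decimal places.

+0.90%

T = 2 years.
Period premium: (0.05273 − 0.0518)/0.0518 = 0.0179537.
×(1/T) gives 0.90% p.a.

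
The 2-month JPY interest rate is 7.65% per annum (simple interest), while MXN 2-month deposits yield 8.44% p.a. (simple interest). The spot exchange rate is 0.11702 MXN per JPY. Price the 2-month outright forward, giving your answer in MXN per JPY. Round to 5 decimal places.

0.11717

T = 2/12 years.
MXN growth factor: 1 + 0.0844×2/12 = 1.0140667.
JPY growth factor: 1 + 0.0765×2/12 = 1.012750.
CIP: F = S · (grow MXN)/(grow JPY) = 0.11702 × 1.0140667/1.012750 = 0.1171721 MXN per JPY.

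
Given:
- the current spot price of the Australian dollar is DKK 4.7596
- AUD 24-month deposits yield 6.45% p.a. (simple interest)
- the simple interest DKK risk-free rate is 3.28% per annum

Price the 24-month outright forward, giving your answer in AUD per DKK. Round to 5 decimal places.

0.22260

T = 2 years.
DKK accumulates by 1 + 0.0328×2 = 1.065600.
AUD accumulates by 1 + 0.0645×2 = 1.129000.
CIP: F = S · (grow DKK)/(grow AUD) = 4.7596 × 1.065600/1.129000 = 4.492320 DKK per AUD.
Quoted the other way: 1/4.492320 = 0.22260 AUD per DKK.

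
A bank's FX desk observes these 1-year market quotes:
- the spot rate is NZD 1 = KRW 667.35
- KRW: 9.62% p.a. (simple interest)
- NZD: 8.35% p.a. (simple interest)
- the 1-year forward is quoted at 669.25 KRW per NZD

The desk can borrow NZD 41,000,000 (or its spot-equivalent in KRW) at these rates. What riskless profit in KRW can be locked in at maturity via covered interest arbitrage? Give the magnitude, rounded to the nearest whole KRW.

T = 1 year.
Keep in NZD, deliver into the forward: 41,000,000·1.083500·669.25 = KRW 29,730,427,375.00.
Swap to KRW now, deposit: 41,000,000·667.35·1.096200 = KRW 29,993,511,870.00.
The quoted forward undervalues NZD, so borrow NZD, convert to KRW at spot, deposit the KRW at 9.62%, and buy NZD forward at 669.25 to cover the loan.
The gap between the two covered legs is KRW 263,084,495.

KRW 263,084,495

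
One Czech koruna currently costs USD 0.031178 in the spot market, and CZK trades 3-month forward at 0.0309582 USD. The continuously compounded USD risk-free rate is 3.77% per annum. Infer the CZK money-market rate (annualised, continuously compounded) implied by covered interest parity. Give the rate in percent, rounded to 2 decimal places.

6.60%

T = 3/12 years.
F/S = 0.0309582/0.031178 = 0.9929502 = (growth of USD) / (growth of CZK).
The USD side grows by e^(0.0377×3/12) = 1.0094696.
That pins the CZK growth at 1.0166367.
r = ln(1.0166367)/(3/12) = 0.065999 → 6.60%.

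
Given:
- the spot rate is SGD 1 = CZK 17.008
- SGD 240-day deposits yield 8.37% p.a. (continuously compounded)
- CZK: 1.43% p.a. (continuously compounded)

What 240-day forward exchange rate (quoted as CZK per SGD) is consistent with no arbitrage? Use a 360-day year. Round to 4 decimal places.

T = 240/360 years.
Growth of 1 CZK over T: e^(0.0143×240/360) = 1.00957892.
SGD accumulates by e^(0.0837×240/360) = 1.05738619.
So F = 17.008 × 1.00957892 / 1.05738619 = 16.239023 (CZK/SGD).

16.2390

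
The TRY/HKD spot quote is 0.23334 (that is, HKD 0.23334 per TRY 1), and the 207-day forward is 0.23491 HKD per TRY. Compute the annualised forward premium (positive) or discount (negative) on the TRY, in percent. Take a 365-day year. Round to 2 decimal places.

T = 207/365 years.
(F − S)/S = (0.23491 − 0.23334)/0.23334 = 0.0067284.
×(1/T) gives 1.19% p.a.

+1.19%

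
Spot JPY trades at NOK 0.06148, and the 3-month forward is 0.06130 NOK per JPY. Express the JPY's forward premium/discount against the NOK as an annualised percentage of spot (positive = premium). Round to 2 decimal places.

T = 3/12 years.
JPY trades forward at -0.29278% vs spot over the period.
Annualise by dividing by T: -0.0029278 / (3/12) = -0.011711 → -1.17%.

-1.17%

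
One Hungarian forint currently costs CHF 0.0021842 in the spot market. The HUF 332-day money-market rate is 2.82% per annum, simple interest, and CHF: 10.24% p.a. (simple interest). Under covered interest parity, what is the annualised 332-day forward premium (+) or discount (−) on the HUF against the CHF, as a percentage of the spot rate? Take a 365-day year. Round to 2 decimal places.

T = 332/365 years.
No-arbitrage forward: 0.0021842 × 1.0931419 / 1.0256504 = 0.0023279282 CHF/HUF.
Annualised premium = (F − S)/S × (1/T) = (0.0023279282 − 0.0021842)/0.0021842 ÷ (332/365) = 7.23%.

+7.23%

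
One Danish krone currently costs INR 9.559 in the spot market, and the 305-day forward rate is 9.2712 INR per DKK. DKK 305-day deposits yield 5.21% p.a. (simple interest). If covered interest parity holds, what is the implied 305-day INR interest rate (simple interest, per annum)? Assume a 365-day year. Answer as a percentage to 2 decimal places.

T = 305/365 years.
CIP gives F = S · g_INR/g_DKK, so g_INR/g_DKK = 9.2712/9.559 = 0.9698922.
DKK growth factor: 1 + 0.0521×305/365 = 1.0435356.
So the INR growth factor = 1.012117.
(1.012117 − 1)/T = 0.014501, i.e. 1.45%.

1.45%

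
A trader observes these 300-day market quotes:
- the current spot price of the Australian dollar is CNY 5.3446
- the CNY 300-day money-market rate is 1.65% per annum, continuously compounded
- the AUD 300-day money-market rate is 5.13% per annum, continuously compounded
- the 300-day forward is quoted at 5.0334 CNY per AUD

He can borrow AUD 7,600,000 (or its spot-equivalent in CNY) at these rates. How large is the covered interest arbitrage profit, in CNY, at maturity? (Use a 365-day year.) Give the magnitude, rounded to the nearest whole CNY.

CNY 1,272,295

T = 300/365 years.
Invest the AUD and cover forward: 7,600,000 × 1.0430659276 × 5.0334 = CNY 39,901,277.10.
Convert at spot and invest in CNY: 7,600,000 × 5.3446 × 1.01365402 = CNY 41,173,572.09.
The quoted forward undervalues AUD, so borrow AUD, convert to CNY at spot, deposit the CNY at 1.65%, and buy AUD forward at 5.0334 to cover the loan.
The gap between the two covered legs is CNY 1,272,295.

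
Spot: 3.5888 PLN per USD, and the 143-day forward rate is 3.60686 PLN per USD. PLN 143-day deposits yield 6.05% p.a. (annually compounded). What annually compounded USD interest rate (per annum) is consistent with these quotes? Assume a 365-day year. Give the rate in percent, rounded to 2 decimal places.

4.70%

T = 143/365 years.
By CIP, F/S equals the PLN-to-USD growth ratio: 3.60686/3.5888 = 1.0050323.
PLN growth factor: (1 + 0.0605)^(143/365) = 1.0232803.
So the USD growth factor = 1.0181566.
Annualise: 1.0181566^(365/143) − 1 = 0.046999 = 4.70%.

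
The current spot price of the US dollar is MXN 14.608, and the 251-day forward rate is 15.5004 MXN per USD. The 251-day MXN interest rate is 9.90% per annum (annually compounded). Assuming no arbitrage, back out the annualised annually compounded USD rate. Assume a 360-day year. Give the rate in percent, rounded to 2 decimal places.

T = 251/360 years.
By CIP, F/S equals the MXN-to-USD growth ratio: 15.5004/14.608 = 1.0610898.
MXN growth factor: (1 + 0.0990)^(251/360) = 1.0680326.
So the USD growth factor = 1.0065431.
Annualise: 1.0065431^(360/251) − 1 = 0.009398 = 0.94%.

0.94%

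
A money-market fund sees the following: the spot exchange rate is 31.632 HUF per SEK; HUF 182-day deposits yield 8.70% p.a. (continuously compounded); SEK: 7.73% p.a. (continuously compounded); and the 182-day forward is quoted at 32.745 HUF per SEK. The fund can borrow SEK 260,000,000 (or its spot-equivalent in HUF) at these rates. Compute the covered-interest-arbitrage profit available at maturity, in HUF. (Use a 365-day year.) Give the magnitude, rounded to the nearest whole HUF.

HUF 259,309,666

T = 182/365 years.
Route A — deposit SEK, sell forward: 260,000,000 × 1.039296570292 × 32.745 = HUF 8,848,259,210.50.
Route B — convert at spot, deposit HUF: 260,000,000 × 31.632 × 1.04433552499 = HUF 8,588,949,544.89.
The quoted forward overvalues SEK, so borrow HUF, buy SEK at spot, deposit the SEK at 7.73%, and sell the proceeds forward at 32.745.
The gap between the two covered legs is HUF 259,309,666.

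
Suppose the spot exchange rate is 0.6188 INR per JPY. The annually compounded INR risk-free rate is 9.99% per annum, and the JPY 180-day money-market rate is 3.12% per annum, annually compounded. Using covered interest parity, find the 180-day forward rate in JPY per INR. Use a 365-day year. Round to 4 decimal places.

1.5654

T = 180/365 years.
INR growth factor: (1 + 0.0999)^(180/365) = 1.0480774.
Growth of 1 JPY over T: (1 + 0.0312)^(180/365) = 1.0152665.
CIP: F = S · (grow INR)/(grow JPY) = 0.6188 × 1.0480774/1.0152665 = 0.6387981 INR per JPY.
Invert for JPY per INR: 1 / 0.6387981 = 1.5654.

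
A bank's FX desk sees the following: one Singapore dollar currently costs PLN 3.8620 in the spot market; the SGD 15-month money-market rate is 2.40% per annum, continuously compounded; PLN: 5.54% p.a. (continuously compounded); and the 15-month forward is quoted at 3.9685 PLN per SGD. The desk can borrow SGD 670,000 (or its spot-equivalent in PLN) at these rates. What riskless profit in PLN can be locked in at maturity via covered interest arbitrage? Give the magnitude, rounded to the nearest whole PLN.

T = 15/12 years.
Invest the SGD and cover forward: 670,000 × 1.030454534 × 3.9685 = PLN 2,739,870.41.
Convert at spot and invest in PLN: 670,000 × 3.8620 × 1.071704102 = PLN 2,773,077.23.
The quoted forward undervalues SGD, so borrow SGD, convert to PLN at spot, deposit the PLN at 5.54%, and buy SGD forward at 3.9685 to cover the loan.
Arbitrage profit = |2,739,870.41 − 2,773,077.23| = PLN 33,207.

PLN 33,207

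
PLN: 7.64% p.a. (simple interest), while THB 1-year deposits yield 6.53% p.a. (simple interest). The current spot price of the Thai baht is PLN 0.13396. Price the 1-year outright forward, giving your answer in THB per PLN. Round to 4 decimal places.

T = 1 year.
Growth of 1 PLN over T: 1 + 0.0764×1 = 1.076400.
THB growth factor: 1 + 0.0653×1 = 1.065300.
CIP: F = S · (grow PLN)/(grow THB) = 0.13396 × 1.076400/1.065300 = 0.1353558 PLN per THB.
Quoted the other way: 1/0.1353558 = 7.3879 THB per PLN.

7.3879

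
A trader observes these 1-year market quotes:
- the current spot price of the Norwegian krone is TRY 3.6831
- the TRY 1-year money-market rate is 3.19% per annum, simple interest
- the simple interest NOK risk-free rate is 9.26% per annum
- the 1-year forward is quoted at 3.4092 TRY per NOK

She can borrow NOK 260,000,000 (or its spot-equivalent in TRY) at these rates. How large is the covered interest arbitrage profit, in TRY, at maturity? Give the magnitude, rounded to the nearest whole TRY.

TRY 19,681,732

T = 1 year.
Route A — deposit NOK, sell forward: 260,000,000 × 1.092600 × 3.4092 = TRY 968,471,899.20.
Route B — convert at spot, deposit TRY: 260,000,000 × 3.6831 × 1.031900 = TRY 988,153,631.40.
The quoted forward undervalues NOK, so borrow NOK, convert to TRY at spot, deposit the TRY at 3.19%, and buy NOK forward at 3.4092 to cover the loan.
Profit = 988,153,631.40 − 968,471,899.20 = TRY 19,681,732.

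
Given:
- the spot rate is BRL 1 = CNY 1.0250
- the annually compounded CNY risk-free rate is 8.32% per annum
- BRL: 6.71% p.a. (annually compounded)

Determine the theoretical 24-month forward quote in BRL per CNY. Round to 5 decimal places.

0.94682

T = 2 years.
CNY growth factor: (1 + 0.0832)^2 = 1.1733222.
BRL growth factor: (1 + 0.0671)^2 = 1.1387024.
Forward (CNY per BRL) = 1.025 × 1.1733222 / 1.1387024 = 1.056163.
Quoted the other way: 1/1.056163 = 0.94682 BRL per CNY.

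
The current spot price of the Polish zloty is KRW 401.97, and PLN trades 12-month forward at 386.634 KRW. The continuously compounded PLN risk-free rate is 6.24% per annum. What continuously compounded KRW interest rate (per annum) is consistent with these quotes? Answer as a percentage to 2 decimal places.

2.35%

T = 1 year.
F/S = 386.634/401.97 = 0.9618479 = (growth of KRW) / (growth of PLN).
The PLN side grows by e^(0.0624×1) = 1.064388.
Hence g_KRW = 1.0237794.
Take logs: ln 1.0237794 / 1 = 0.023501, so 2.35%.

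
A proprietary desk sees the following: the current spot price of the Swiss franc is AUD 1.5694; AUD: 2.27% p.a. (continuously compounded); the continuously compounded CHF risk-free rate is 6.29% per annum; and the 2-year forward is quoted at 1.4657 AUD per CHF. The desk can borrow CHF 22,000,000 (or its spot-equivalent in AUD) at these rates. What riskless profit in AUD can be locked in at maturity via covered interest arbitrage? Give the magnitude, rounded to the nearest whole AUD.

T = 2 years.
Invest the CHF and cover forward: 22,000,000 × 1.1340553345 × 1.4657 = AUD 36,568,067.88.
Convert at spot and invest in AUD: 22,000,000 × 1.5694 × 1.0464463547 = AUD 36,130,444.00.
The quoted forward overvalues CHF, so borrow AUD, buy CHF at spot, deposit the CHF at 6.29%, and sell the proceeds forward at 1.4657.
Arbitrage profit = |36,568,067.88 − 36,130,444.00| = AUD 437,624.

AUD 437,624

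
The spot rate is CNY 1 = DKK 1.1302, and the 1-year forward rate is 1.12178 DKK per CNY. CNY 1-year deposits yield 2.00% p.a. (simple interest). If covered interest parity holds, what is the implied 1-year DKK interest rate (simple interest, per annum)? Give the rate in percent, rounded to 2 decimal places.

T = 1 year.
F/S = 1.12178/1.1302 = 0.9925500 = (growth of DKK) / (growth of CNY).
The CNY side grows by 1 + 0.0200×1 = 1.020000.
So the DKK growth factor = 1.012401.
(1.012401 − 1)/T = 0.012401, i.e. 1.24%.

1.24%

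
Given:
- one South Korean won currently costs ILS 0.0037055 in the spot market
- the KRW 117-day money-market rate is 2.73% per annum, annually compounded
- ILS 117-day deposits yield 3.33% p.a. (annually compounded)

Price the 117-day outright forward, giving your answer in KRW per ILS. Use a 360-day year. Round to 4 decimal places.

269.3588

T = 117/360 years.
Growth of 1 ILS over T: (1 + 0.0333)^(117/360) = 1.010703081.
Growth of 1 KRW over T: (1 + 0.0273)^(117/360) = 1.008791975.
So F = 0.0037055 × 1.010703081 / 1.008791975 = 0.00371251988 (ILS/KRW).
Quoted the other way: 1/0.00371251988 = 269.3588 KRW per ILS.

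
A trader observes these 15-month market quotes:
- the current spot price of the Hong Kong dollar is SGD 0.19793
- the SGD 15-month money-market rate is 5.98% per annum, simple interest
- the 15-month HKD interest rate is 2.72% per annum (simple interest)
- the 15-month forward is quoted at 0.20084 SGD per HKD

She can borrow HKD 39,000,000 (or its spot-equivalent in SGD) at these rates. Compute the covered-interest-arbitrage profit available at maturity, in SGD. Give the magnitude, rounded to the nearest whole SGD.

T = 15/12 years.
Invest the HKD and cover forward: 39,000,000 × 1.034000 × 0.20084 = SGD 8,099,073.84.
Convert at spot and invest in SGD: 39,000,000 × 0.19793 × 1.074750 = SGD 8,296,285.43.
The quoted forward undervalues HKD, so borrow HKD, convert to SGD at spot, deposit the SGD at 5.98%, and buy HKD forward at 0.20084 to cover the loan.
Profit = 8,296,285.43 − 8,099,073.84 = SGD 197,212.

SGD 197,212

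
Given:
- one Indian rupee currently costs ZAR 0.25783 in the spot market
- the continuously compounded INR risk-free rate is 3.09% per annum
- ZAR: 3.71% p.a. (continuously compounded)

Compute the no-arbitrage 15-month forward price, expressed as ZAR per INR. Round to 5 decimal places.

0.25984

T = 15/12 years.
ZAR growth factor: e^(0.0371×15/12) = 1.0474671.
INR accumulates by e^(0.0309×15/12) = 1.0393806.
Forward (ZAR per INR) = 0.25783 × 1.0474671 / 1.0393806 = 0.2598359.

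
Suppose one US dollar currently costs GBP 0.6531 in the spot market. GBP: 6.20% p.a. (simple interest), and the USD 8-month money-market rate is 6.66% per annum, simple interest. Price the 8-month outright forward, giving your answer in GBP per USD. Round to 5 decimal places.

T = 8/12 years.
GBP growth factor: 1 + 0.0620×8/12 = 1.0413333.
USD growth factor: 1 + 0.0666×8/12 = 1.044400.
So F = 0.6531 × 1.0413333 / 1.044400 = 0.6511823 (GBP/USD).

0.65118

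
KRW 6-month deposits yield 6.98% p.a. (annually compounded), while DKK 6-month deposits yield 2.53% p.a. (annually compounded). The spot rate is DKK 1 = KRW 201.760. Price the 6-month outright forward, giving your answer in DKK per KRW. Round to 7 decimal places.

T = 6/12 years.
KRW accumulates by (1 + 0.0698)^(6/12) = 1.0343114.
Growth of 1 DKK over T: (1 + 0.0253)^(6/12) = 1.012571.
So F = 201.76 × 1.0343114 / 1.012571 = 206.0919 (KRW/DKK).
Invert for DKK per KRW: 1 / 206.0919 = 0.0048522.

0.0048522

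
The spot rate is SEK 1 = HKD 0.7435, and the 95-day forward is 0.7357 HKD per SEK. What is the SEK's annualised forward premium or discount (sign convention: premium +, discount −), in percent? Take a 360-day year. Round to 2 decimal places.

-3.98%

T = 95/360 years.
Period premium: (0.7357 − 0.7435)/0.7435 = -0.0104909.
×(1/T) gives -3.98% p.a.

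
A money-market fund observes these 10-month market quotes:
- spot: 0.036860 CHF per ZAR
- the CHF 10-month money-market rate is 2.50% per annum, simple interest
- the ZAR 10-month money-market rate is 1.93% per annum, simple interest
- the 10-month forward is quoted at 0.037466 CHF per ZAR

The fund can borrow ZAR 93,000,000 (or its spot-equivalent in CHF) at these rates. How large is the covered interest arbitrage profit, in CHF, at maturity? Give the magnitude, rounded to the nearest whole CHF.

T = 10/12 years.
Route A — deposit ZAR, sell forward: 93,000,000 × 1.016083333 × 0.037466 = CHF 3,540,377.77.
Route B — convert at spot, deposit CHF: 93,000,000 × 0.036860 × 1.020833333 = CHF 3,499,396.25.
The quoted forward overvalues ZAR, so borrow CHF, buy ZAR at spot, deposit the ZAR at 1.93%, and sell the proceeds forward at 0.037466.
The gap between the two covered legs is CHF 40,982.

CHF 40,982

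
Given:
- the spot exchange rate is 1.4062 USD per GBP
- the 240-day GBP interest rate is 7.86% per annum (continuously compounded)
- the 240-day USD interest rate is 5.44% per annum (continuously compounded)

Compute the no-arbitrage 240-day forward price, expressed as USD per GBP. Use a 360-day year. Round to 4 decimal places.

1.3837

T = 240/360 years.
Growth of 1 USD over T: e^(0.0544×240/360) = 1.0369323.
GBP growth factor: e^(0.0786×240/360) = 1.0537972.
CIP: F = S · (grow USD)/(grow GBP) = 1.4062 × 1.0369323/1.0537972 = 1.383695 USD per GBP.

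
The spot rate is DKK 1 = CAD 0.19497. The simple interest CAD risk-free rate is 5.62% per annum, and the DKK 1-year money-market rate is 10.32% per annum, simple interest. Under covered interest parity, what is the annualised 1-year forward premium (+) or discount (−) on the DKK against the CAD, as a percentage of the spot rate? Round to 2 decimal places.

-4.26%

T = 1 year.
F = S · g_CAD/g_DKK = 0.19497 × 1.056200/1.103200 = 0.18666363.
Annualised premium = (F − S)/S × (1/T) = (0.18666363 − 0.19497)/0.19497 ÷ 1 = -4.26%.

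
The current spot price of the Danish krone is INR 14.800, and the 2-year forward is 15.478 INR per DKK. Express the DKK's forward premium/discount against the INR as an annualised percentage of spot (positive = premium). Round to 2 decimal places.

+2.29%

T = 2 years.
(F − S)/S = (15.478 − 14.8)/14.8 = 0.0458108.
Per annum: 0.0458108 / 2 = 0.022905 = 2.29%.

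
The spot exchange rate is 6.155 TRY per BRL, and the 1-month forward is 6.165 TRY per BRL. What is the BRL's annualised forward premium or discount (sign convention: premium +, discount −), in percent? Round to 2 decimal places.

+1.95%

T = 1/12 years.
(F − S)/S = (6.165 − 6.155)/6.155 = 0.0016247.
Annualise by dividing by T: 0.0016247 / (1/12) = 0.019496 → 1.95%.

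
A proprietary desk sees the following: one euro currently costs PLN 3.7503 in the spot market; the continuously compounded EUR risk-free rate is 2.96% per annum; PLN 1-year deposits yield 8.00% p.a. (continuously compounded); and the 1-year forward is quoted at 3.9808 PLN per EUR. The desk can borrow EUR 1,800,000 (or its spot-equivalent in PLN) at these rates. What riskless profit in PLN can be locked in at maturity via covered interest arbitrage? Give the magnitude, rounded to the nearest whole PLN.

PLN 67,935

T = 1 year.
Invest the EUR and cover forward: 1,800,000 × 1.030042435 × 3.9808 = PLN 7,380,707.27.
Convert at spot and invest in PLN: 1,800,000 × 3.7503 × 1.083287068 = PLN 7,312,772.68.
The quoted forward overvalues EUR, so borrow PLN, buy EUR at spot, deposit the EUR at 2.96%, and sell the proceeds forward at 3.9808.
The gap between the two covered legs is PLN 67,935.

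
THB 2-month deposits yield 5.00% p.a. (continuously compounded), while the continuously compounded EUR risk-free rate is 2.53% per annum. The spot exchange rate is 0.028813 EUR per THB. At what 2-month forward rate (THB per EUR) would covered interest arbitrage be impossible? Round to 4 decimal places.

T = 2/12 years.
Growth of 1 EUR over T: e^(0.0253×2/12) = 1.00422557.
Growth of 1 THB over T: e^(0.0500×2/12) = 1.00836815.
Forward (EUR per THB) = 0.028813 × 1.00422557 / 1.00836815 = 0.028694630.
Invert for THB per EUR: 1 / 0.028694630 = 34.8497.

34.8497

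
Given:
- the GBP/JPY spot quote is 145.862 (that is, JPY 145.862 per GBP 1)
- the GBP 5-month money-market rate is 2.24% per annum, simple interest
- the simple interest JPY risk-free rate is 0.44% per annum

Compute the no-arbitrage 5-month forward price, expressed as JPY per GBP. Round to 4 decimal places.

144.7782

T = 5/12 years.
JPY growth factor: 1 + 0.0044×5/12 = 1.001833333.
GBP accumulates by 1 + 0.0224×5/12 = 1.009333333.
CIP: F = S · (grow JPY)/(grow GBP) = 145.862 × 1.001833333/1.009333333 = 144.778151 JPY per GBP.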